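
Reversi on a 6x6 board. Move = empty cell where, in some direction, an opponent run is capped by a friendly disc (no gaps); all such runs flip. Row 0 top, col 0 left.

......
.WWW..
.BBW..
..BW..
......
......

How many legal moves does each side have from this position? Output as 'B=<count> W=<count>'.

-- B to move --
(0,0): flips 1 -> legal
(0,1): flips 1 -> legal
(0,2): flips 1 -> legal
(0,3): flips 1 -> legal
(0,4): flips 1 -> legal
(1,0): no bracket -> illegal
(1,4): flips 1 -> legal
(2,0): no bracket -> illegal
(2,4): flips 1 -> legal
(3,4): flips 1 -> legal
(4,2): no bracket -> illegal
(4,3): no bracket -> illegal
(4,4): flips 1 -> legal
B mobility = 9
-- W to move --
(1,0): no bracket -> illegal
(2,0): flips 2 -> legal
(3,0): flips 1 -> legal
(3,1): flips 3 -> legal
(4,1): flips 1 -> legal
(4,2): flips 2 -> legal
(4,3): no bracket -> illegal
W mobility = 5

Answer: B=9 W=5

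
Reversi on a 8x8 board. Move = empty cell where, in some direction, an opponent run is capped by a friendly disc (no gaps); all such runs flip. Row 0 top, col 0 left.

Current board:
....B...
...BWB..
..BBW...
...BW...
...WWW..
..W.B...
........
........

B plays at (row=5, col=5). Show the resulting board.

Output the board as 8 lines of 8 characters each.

Place B at (5,5); scan 8 dirs for brackets.
Dir NW: opp run (4,4) capped by B -> flip
Dir N: opp run (4,5), next='.' -> no flip
Dir NE: first cell '.' (not opp) -> no flip
Dir W: first cell 'B' (not opp) -> no flip
Dir E: first cell '.' (not opp) -> no flip
Dir SW: first cell '.' (not opp) -> no flip
Dir S: first cell '.' (not opp) -> no flip
Dir SE: first cell '.' (not opp) -> no flip
All flips: (4,4)

Answer: ....B...
...BWB..
..BBW...
...BW...
...WBW..
..W.BB..
........
........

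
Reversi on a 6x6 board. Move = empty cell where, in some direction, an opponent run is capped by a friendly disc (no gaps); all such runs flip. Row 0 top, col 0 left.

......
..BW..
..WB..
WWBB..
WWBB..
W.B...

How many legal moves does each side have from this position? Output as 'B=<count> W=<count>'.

Answer: B=5 W=7

Derivation:
-- B to move --
(0,2): no bracket -> illegal
(0,3): flips 1 -> legal
(0,4): no bracket -> illegal
(1,1): flips 1 -> legal
(1,4): flips 1 -> legal
(2,0): flips 1 -> legal
(2,1): flips 1 -> legal
(2,4): no bracket -> illegal
(5,1): no bracket -> illegal
B mobility = 5
-- W to move --
(0,1): no bracket -> illegal
(0,2): flips 1 -> legal
(0,3): no bracket -> illegal
(1,1): flips 1 -> legal
(1,4): flips 2 -> legal
(2,1): no bracket -> illegal
(2,4): flips 1 -> legal
(3,4): flips 2 -> legal
(4,4): flips 3 -> legal
(5,1): no bracket -> illegal
(5,3): flips 4 -> legal
(5,4): no bracket -> illegal
W mobility = 7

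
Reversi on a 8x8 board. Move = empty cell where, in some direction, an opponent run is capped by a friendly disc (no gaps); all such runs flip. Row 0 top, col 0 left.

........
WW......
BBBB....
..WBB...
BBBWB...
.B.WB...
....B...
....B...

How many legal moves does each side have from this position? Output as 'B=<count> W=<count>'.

-- B to move --
(0,0): flips 2 -> legal
(0,1): flips 1 -> legal
(0,2): flips 1 -> legal
(1,2): no bracket -> illegal
(3,1): flips 1 -> legal
(5,2): flips 2 -> legal
(6,2): flips 1 -> legal
(6,3): flips 2 -> legal
B mobility = 7
-- W to move --
(1,2): flips 1 -> legal
(1,3): flips 2 -> legal
(1,4): flips 1 -> legal
(2,4): no bracket -> illegal
(2,5): flips 1 -> legal
(3,0): flips 1 -> legal
(3,1): flips 2 -> legal
(3,5): flips 3 -> legal
(4,5): flips 1 -> legal
(5,0): flips 1 -> legal
(5,2): flips 1 -> legal
(5,5): flips 4 -> legal
(6,0): no bracket -> illegal
(6,1): no bracket -> illegal
(6,2): no bracket -> illegal
(6,3): no bracket -> illegal
(6,5): flips 1 -> legal
(7,3): no bracket -> illegal
(7,5): flips 1 -> legal
W mobility = 13

Answer: B=7 W=13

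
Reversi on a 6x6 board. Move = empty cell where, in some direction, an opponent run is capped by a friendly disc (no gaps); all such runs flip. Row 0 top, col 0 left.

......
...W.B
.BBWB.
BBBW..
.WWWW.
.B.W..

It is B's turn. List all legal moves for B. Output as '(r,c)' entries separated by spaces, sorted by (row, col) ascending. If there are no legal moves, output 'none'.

(0,2): flips 1 -> legal
(0,3): no bracket -> illegal
(0,4): flips 1 -> legal
(1,2): no bracket -> illegal
(1,4): flips 1 -> legal
(3,4): flips 1 -> legal
(3,5): no bracket -> illegal
(4,0): no bracket -> illegal
(4,5): no bracket -> illegal
(5,0): flips 1 -> legal
(5,2): flips 2 -> legal
(5,4): flips 1 -> legal
(5,5): flips 2 -> legal

Answer: (0,2) (0,4) (1,4) (3,4) (5,0) (5,2) (5,4) (5,5)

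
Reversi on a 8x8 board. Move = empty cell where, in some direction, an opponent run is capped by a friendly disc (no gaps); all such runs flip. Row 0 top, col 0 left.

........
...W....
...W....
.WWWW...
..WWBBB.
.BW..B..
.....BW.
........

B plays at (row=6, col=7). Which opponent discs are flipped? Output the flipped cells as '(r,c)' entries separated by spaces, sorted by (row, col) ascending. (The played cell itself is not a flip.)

Answer: (6,6)

Derivation:
Dir NW: first cell '.' (not opp) -> no flip
Dir N: first cell '.' (not opp) -> no flip
Dir NE: edge -> no flip
Dir W: opp run (6,6) capped by B -> flip
Dir E: edge -> no flip
Dir SW: first cell '.' (not opp) -> no flip
Dir S: first cell '.' (not opp) -> no flip
Dir SE: edge -> no flip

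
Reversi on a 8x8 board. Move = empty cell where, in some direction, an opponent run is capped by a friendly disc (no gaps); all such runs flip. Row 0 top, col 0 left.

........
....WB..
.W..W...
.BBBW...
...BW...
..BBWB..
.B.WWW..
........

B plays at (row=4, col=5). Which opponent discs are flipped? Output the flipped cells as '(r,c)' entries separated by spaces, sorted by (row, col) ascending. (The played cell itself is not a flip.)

Answer: (4,4)

Derivation:
Dir NW: opp run (3,4), next='.' -> no flip
Dir N: first cell '.' (not opp) -> no flip
Dir NE: first cell '.' (not opp) -> no flip
Dir W: opp run (4,4) capped by B -> flip
Dir E: first cell '.' (not opp) -> no flip
Dir SW: opp run (5,4) (6,3), next='.' -> no flip
Dir S: first cell 'B' (not opp) -> no flip
Dir SE: first cell '.' (not opp) -> no flip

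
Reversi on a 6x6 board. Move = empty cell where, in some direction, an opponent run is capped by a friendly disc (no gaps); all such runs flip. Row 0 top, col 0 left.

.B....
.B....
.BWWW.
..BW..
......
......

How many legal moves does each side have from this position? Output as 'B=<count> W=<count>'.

Answer: B=5 W=5

Derivation:
-- B to move --
(1,2): flips 1 -> legal
(1,3): no bracket -> illegal
(1,4): flips 1 -> legal
(1,5): no bracket -> illegal
(2,5): flips 3 -> legal
(3,1): no bracket -> illegal
(3,4): flips 1 -> legal
(3,5): no bracket -> illegal
(4,2): no bracket -> illegal
(4,3): no bracket -> illegal
(4,4): flips 2 -> legal
B mobility = 5
-- W to move --
(0,0): flips 1 -> legal
(0,2): no bracket -> illegal
(1,0): no bracket -> illegal
(1,2): no bracket -> illegal
(2,0): flips 1 -> legal
(3,0): no bracket -> illegal
(3,1): flips 1 -> legal
(4,1): flips 1 -> legal
(4,2): flips 1 -> legal
(4,3): no bracket -> illegal
W mobility = 5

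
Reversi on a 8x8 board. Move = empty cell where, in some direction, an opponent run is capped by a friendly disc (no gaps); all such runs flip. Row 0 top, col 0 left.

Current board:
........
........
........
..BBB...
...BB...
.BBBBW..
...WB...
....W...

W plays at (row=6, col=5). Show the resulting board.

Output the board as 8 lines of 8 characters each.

Place W at (6,5); scan 8 dirs for brackets.
Dir NW: opp run (5,4) (4,3) (3,2), next='.' -> no flip
Dir N: first cell 'W' (not opp) -> no flip
Dir NE: first cell '.' (not opp) -> no flip
Dir W: opp run (6,4) capped by W -> flip
Dir E: first cell '.' (not opp) -> no flip
Dir SW: first cell 'W' (not opp) -> no flip
Dir S: first cell '.' (not opp) -> no flip
Dir SE: first cell '.' (not opp) -> no flip
All flips: (6,4)

Answer: ........
........
........
..BBB...
...BB...
.BBBBW..
...WWW..
....W...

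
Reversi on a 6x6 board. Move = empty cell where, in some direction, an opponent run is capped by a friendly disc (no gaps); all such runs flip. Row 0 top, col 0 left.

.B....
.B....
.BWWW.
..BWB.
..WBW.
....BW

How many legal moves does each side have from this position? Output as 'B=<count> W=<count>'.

-- B to move --
(1,2): flips 2 -> legal
(1,3): flips 2 -> legal
(1,4): flips 2 -> legal
(1,5): no bracket -> illegal
(2,5): flips 3 -> legal
(3,1): no bracket -> illegal
(3,5): no bracket -> illegal
(4,1): flips 1 -> legal
(4,5): flips 1 -> legal
(5,1): no bracket -> illegal
(5,2): flips 1 -> legal
(5,3): no bracket -> illegal
B mobility = 7
-- W to move --
(0,0): flips 1 -> legal
(0,2): no bracket -> illegal
(1,0): no bracket -> illegal
(1,2): no bracket -> illegal
(2,0): flips 1 -> legal
(2,5): no bracket -> illegal
(3,0): no bracket -> illegal
(3,1): flips 1 -> legal
(3,5): flips 1 -> legal
(4,1): flips 1 -> legal
(4,5): flips 1 -> legal
(5,2): no bracket -> illegal
(5,3): flips 2 -> legal
W mobility = 7

Answer: B=7 W=7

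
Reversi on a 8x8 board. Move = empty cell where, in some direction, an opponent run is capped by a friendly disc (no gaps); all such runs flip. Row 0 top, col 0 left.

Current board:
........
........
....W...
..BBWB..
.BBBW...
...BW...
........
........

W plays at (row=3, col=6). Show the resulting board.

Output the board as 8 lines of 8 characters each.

Answer: ........
........
....W...
..BBWWW.
.BBBW...
...BW...
........
........

Derivation:
Place W at (3,6); scan 8 dirs for brackets.
Dir NW: first cell '.' (not opp) -> no flip
Dir N: first cell '.' (not opp) -> no flip
Dir NE: first cell '.' (not opp) -> no flip
Dir W: opp run (3,5) capped by W -> flip
Dir E: first cell '.' (not opp) -> no flip
Dir SW: first cell '.' (not opp) -> no flip
Dir S: first cell '.' (not opp) -> no flip
Dir SE: first cell '.' (not opp) -> no flip
All flips: (3,5)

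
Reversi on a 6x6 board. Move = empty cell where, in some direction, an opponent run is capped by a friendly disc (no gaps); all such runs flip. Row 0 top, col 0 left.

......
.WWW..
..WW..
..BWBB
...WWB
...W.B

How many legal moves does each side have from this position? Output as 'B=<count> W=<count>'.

Answer: B=7 W=6

Derivation:
-- B to move --
(0,0): flips 4 -> legal
(0,1): flips 2 -> legal
(0,2): flips 2 -> legal
(0,3): no bracket -> illegal
(0,4): no bracket -> illegal
(1,0): no bracket -> illegal
(1,4): flips 1 -> legal
(2,0): no bracket -> illegal
(2,1): no bracket -> illegal
(2,4): no bracket -> illegal
(3,1): no bracket -> illegal
(4,2): flips 2 -> legal
(5,2): flips 1 -> legal
(5,4): flips 2 -> legal
B mobility = 7
-- W to move --
(2,1): flips 1 -> legal
(2,4): flips 1 -> legal
(2,5): flips 1 -> legal
(3,1): flips 1 -> legal
(4,1): flips 1 -> legal
(4,2): flips 1 -> legal
(5,4): no bracket -> illegal
W mobility = 6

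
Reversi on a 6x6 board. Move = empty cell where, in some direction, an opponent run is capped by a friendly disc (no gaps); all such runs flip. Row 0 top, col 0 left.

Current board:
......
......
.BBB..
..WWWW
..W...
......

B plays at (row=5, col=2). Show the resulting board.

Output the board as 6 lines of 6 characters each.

Place B at (5,2); scan 8 dirs for brackets.
Dir NW: first cell '.' (not opp) -> no flip
Dir N: opp run (4,2) (3,2) capped by B -> flip
Dir NE: first cell '.' (not opp) -> no flip
Dir W: first cell '.' (not opp) -> no flip
Dir E: first cell '.' (not opp) -> no flip
Dir SW: edge -> no flip
Dir S: edge -> no flip
Dir SE: edge -> no flip
All flips: (3,2) (4,2)

Answer: ......
......
.BBB..
..BWWW
..B...
..B...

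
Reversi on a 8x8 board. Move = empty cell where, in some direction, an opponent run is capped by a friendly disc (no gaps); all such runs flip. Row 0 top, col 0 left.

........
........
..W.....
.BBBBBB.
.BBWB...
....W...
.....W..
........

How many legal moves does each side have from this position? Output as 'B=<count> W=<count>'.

Answer: B=7 W=8

Derivation:
-- B to move --
(1,1): flips 1 -> legal
(1,2): flips 1 -> legal
(1,3): flips 1 -> legal
(2,1): no bracket -> illegal
(2,3): no bracket -> illegal
(4,5): no bracket -> illegal
(5,2): flips 1 -> legal
(5,3): flips 1 -> legal
(5,5): no bracket -> illegal
(5,6): no bracket -> illegal
(6,3): no bracket -> illegal
(6,4): flips 1 -> legal
(6,6): no bracket -> illegal
(7,4): no bracket -> illegal
(7,5): no bracket -> illegal
(7,6): flips 3 -> legal
B mobility = 7
-- W to move --
(2,0): no bracket -> illegal
(2,1): flips 1 -> legal
(2,3): flips 1 -> legal
(2,4): flips 2 -> legal
(2,5): flips 1 -> legal
(2,6): no bracket -> illegal
(2,7): no bracket -> illegal
(3,0): no bracket -> illegal
(3,7): no bracket -> illegal
(4,0): flips 3 -> legal
(4,5): flips 1 -> legal
(4,6): no bracket -> illegal
(4,7): no bracket -> illegal
(5,0): no bracket -> illegal
(5,1): no bracket -> illegal
(5,2): flips 2 -> legal
(5,3): no bracket -> illegal
(5,5): flips 2 -> legal
W mobility = 8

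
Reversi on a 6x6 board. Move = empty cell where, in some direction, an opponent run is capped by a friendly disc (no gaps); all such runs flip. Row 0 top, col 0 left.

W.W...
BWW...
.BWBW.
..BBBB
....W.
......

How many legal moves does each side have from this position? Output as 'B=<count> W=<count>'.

-- B to move --
(0,1): flips 2 -> legal
(0,3): flips 1 -> legal
(1,3): flips 3 -> legal
(1,4): flips 1 -> legal
(1,5): flips 1 -> legal
(2,0): no bracket -> illegal
(2,5): flips 1 -> legal
(3,1): no bracket -> illegal
(4,3): no bracket -> illegal
(4,5): no bracket -> illegal
(5,3): flips 1 -> legal
(5,4): flips 1 -> legal
(5,5): flips 1 -> legal
B mobility = 9
-- W to move --
(0,1): no bracket -> illegal
(1,3): no bracket -> illegal
(1,4): no bracket -> illegal
(2,0): flips 2 -> legal
(2,5): no bracket -> illegal
(3,0): flips 1 -> legal
(3,1): flips 1 -> legal
(4,1): no bracket -> illegal
(4,2): flips 2 -> legal
(4,3): no bracket -> illegal
(4,5): flips 2 -> legal
W mobility = 5

Answer: B=9 W=5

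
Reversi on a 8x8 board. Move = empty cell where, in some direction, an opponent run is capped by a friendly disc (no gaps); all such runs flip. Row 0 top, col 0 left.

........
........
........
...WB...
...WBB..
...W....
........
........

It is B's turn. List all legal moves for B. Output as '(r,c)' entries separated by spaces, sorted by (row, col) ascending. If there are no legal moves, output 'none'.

Answer: (2,2) (3,2) (4,2) (5,2) (6,2)

Derivation:
(2,2): flips 1 -> legal
(2,3): no bracket -> illegal
(2,4): no bracket -> illegal
(3,2): flips 1 -> legal
(4,2): flips 1 -> legal
(5,2): flips 1 -> legal
(5,4): no bracket -> illegal
(6,2): flips 1 -> legal
(6,3): no bracket -> illegal
(6,4): no bracket -> illegal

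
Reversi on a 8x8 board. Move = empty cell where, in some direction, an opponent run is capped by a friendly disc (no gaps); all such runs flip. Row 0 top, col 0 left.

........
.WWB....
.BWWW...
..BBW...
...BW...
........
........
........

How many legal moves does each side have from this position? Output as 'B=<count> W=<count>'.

-- B to move --
(0,0): flips 2 -> legal
(0,1): flips 1 -> legal
(0,2): flips 2 -> legal
(0,3): flips 1 -> legal
(1,0): flips 2 -> legal
(1,4): flips 1 -> legal
(1,5): flips 1 -> legal
(2,0): no bracket -> illegal
(2,5): flips 4 -> legal
(3,1): flips 1 -> legal
(3,5): flips 2 -> legal
(4,5): flips 1 -> legal
(5,3): no bracket -> illegal
(5,4): no bracket -> illegal
(5,5): flips 1 -> legal
B mobility = 12
-- W to move --
(0,2): flips 1 -> legal
(0,3): flips 1 -> legal
(0,4): flips 1 -> legal
(1,0): no bracket -> illegal
(1,4): flips 1 -> legal
(2,0): flips 1 -> legal
(3,0): flips 1 -> legal
(3,1): flips 3 -> legal
(4,1): flips 1 -> legal
(4,2): flips 3 -> legal
(5,2): flips 1 -> legal
(5,3): flips 2 -> legal
(5,4): no bracket -> illegal
W mobility = 11

Answer: B=12 W=11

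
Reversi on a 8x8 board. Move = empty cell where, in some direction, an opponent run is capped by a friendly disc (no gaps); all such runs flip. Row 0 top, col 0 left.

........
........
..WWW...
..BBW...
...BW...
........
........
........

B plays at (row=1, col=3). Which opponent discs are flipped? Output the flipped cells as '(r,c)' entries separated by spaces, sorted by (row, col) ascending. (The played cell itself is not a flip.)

Answer: (2,3)

Derivation:
Dir NW: first cell '.' (not opp) -> no flip
Dir N: first cell '.' (not opp) -> no flip
Dir NE: first cell '.' (not opp) -> no flip
Dir W: first cell '.' (not opp) -> no flip
Dir E: first cell '.' (not opp) -> no flip
Dir SW: opp run (2,2), next='.' -> no flip
Dir S: opp run (2,3) capped by B -> flip
Dir SE: opp run (2,4), next='.' -> no flip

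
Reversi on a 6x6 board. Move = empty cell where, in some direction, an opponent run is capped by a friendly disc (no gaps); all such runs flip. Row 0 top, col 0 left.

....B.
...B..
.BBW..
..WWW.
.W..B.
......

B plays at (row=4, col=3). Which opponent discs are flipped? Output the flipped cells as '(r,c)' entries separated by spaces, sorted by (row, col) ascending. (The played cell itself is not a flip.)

Dir NW: opp run (3,2) capped by B -> flip
Dir N: opp run (3,3) (2,3) capped by B -> flip
Dir NE: opp run (3,4), next='.' -> no flip
Dir W: first cell '.' (not opp) -> no flip
Dir E: first cell 'B' (not opp) -> no flip
Dir SW: first cell '.' (not opp) -> no flip
Dir S: first cell '.' (not opp) -> no flip
Dir SE: first cell '.' (not opp) -> no flip

Answer: (2,3) (3,2) (3,3)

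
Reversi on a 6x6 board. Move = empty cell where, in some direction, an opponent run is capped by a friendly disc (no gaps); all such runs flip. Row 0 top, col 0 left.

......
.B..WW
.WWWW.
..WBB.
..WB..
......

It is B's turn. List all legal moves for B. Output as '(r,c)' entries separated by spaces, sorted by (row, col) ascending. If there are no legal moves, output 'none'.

Answer: (0,4) (1,0) (1,2) (1,3) (3,1) (4,1) (5,1)

Derivation:
(0,3): no bracket -> illegal
(0,4): flips 2 -> legal
(0,5): no bracket -> illegal
(1,0): flips 2 -> legal
(1,2): flips 1 -> legal
(1,3): flips 1 -> legal
(2,0): no bracket -> illegal
(2,5): no bracket -> illegal
(3,0): no bracket -> illegal
(3,1): flips 2 -> legal
(3,5): no bracket -> illegal
(4,1): flips 1 -> legal
(5,1): flips 1 -> legal
(5,2): no bracket -> illegal
(5,3): no bracket -> illegal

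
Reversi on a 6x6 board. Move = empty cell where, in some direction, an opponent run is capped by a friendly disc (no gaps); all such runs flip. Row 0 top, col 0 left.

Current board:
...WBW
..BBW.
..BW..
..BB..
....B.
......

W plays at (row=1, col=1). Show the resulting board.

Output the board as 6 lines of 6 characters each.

Answer: ...WBW
.WWWW.
..BW..
..BB..
....B.
......

Derivation:
Place W at (1,1); scan 8 dirs for brackets.
Dir NW: first cell '.' (not opp) -> no flip
Dir N: first cell '.' (not opp) -> no flip
Dir NE: first cell '.' (not opp) -> no flip
Dir W: first cell '.' (not opp) -> no flip
Dir E: opp run (1,2) (1,3) capped by W -> flip
Dir SW: first cell '.' (not opp) -> no flip
Dir S: first cell '.' (not opp) -> no flip
Dir SE: opp run (2,2) (3,3) (4,4), next='.' -> no flip
All flips: (1,2) (1,3)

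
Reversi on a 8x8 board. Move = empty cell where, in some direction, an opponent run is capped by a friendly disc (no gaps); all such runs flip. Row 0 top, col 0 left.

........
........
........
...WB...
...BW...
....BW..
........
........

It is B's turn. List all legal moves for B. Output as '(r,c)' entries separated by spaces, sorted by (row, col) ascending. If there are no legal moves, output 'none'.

Answer: (2,3) (3,2) (4,5) (5,6)

Derivation:
(2,2): no bracket -> illegal
(2,3): flips 1 -> legal
(2,4): no bracket -> illegal
(3,2): flips 1 -> legal
(3,5): no bracket -> illegal
(4,2): no bracket -> illegal
(4,5): flips 1 -> legal
(4,6): no bracket -> illegal
(5,3): no bracket -> illegal
(5,6): flips 1 -> legal
(6,4): no bracket -> illegal
(6,5): no bracket -> illegal
(6,6): no bracket -> illegal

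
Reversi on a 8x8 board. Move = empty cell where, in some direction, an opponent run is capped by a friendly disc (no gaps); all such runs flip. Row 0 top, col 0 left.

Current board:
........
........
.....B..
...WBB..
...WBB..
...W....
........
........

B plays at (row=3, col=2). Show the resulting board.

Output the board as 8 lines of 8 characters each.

Place B at (3,2); scan 8 dirs for brackets.
Dir NW: first cell '.' (not opp) -> no flip
Dir N: first cell '.' (not opp) -> no flip
Dir NE: first cell '.' (not opp) -> no flip
Dir W: first cell '.' (not opp) -> no flip
Dir E: opp run (3,3) capped by B -> flip
Dir SW: first cell '.' (not opp) -> no flip
Dir S: first cell '.' (not opp) -> no flip
Dir SE: opp run (4,3), next='.' -> no flip
All flips: (3,3)

Answer: ........
........
.....B..
..BBBB..
...WBB..
...W....
........
........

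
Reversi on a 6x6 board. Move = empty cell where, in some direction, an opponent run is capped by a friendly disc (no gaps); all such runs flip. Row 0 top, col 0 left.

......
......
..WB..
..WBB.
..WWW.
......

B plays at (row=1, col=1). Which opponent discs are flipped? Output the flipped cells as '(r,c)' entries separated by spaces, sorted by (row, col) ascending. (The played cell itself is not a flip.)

Answer: (2,2)

Derivation:
Dir NW: first cell '.' (not opp) -> no flip
Dir N: first cell '.' (not opp) -> no flip
Dir NE: first cell '.' (not opp) -> no flip
Dir W: first cell '.' (not opp) -> no flip
Dir E: first cell '.' (not opp) -> no flip
Dir SW: first cell '.' (not opp) -> no flip
Dir S: first cell '.' (not opp) -> no flip
Dir SE: opp run (2,2) capped by B -> flip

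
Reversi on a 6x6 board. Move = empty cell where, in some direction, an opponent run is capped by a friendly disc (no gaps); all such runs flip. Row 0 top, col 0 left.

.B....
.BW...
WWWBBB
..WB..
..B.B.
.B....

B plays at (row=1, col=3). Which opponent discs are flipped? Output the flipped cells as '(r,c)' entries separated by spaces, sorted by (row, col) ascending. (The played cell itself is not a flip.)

Answer: (1,2)

Derivation:
Dir NW: first cell '.' (not opp) -> no flip
Dir N: first cell '.' (not opp) -> no flip
Dir NE: first cell '.' (not opp) -> no flip
Dir W: opp run (1,2) capped by B -> flip
Dir E: first cell '.' (not opp) -> no flip
Dir SW: opp run (2,2), next='.' -> no flip
Dir S: first cell 'B' (not opp) -> no flip
Dir SE: first cell 'B' (not opp) -> no flip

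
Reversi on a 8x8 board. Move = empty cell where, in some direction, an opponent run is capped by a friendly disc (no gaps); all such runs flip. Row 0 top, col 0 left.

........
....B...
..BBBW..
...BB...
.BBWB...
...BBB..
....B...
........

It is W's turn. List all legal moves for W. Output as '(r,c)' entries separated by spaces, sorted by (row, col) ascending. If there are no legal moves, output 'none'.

Answer: (0,3) (1,3) (2,1) (4,0) (4,5) (6,3) (6,5)

Derivation:
(0,3): flips 1 -> legal
(0,4): no bracket -> illegal
(0,5): no bracket -> illegal
(1,1): no bracket -> illegal
(1,2): no bracket -> illegal
(1,3): flips 2 -> legal
(1,5): no bracket -> illegal
(2,1): flips 3 -> legal
(3,0): no bracket -> illegal
(3,1): no bracket -> illegal
(3,2): no bracket -> illegal
(3,5): no bracket -> illegal
(4,0): flips 2 -> legal
(4,5): flips 1 -> legal
(4,6): no bracket -> illegal
(5,0): no bracket -> illegal
(5,1): no bracket -> illegal
(5,2): no bracket -> illegal
(5,6): no bracket -> illegal
(6,2): no bracket -> illegal
(6,3): flips 1 -> legal
(6,5): flips 1 -> legal
(6,6): no bracket -> illegal
(7,3): no bracket -> illegal
(7,4): no bracket -> illegal
(7,5): no bracket -> illegal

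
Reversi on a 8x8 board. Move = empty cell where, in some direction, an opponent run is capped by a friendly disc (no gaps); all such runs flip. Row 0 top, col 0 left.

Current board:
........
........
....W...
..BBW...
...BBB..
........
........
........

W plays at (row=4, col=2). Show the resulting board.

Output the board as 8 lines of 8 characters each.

Answer: ........
........
....W...
..BWW...
..WBBB..
........
........
........

Derivation:
Place W at (4,2); scan 8 dirs for brackets.
Dir NW: first cell '.' (not opp) -> no flip
Dir N: opp run (3,2), next='.' -> no flip
Dir NE: opp run (3,3) capped by W -> flip
Dir W: first cell '.' (not opp) -> no flip
Dir E: opp run (4,3) (4,4) (4,5), next='.' -> no flip
Dir SW: first cell '.' (not opp) -> no flip
Dir S: first cell '.' (not opp) -> no flip
Dir SE: first cell '.' (not opp) -> no flip
All flips: (3,3)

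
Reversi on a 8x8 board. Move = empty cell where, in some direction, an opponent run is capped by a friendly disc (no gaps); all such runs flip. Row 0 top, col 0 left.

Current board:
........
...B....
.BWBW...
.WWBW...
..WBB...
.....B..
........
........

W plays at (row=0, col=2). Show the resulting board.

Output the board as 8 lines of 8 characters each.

Place W at (0,2); scan 8 dirs for brackets.
Dir NW: edge -> no flip
Dir N: edge -> no flip
Dir NE: edge -> no flip
Dir W: first cell '.' (not opp) -> no flip
Dir E: first cell '.' (not opp) -> no flip
Dir SW: first cell '.' (not opp) -> no flip
Dir S: first cell '.' (not opp) -> no flip
Dir SE: opp run (1,3) capped by W -> flip
All flips: (1,3)

Answer: ..W.....
...W....
.BWBW...
.WWBW...
..WBB...
.....B..
........
........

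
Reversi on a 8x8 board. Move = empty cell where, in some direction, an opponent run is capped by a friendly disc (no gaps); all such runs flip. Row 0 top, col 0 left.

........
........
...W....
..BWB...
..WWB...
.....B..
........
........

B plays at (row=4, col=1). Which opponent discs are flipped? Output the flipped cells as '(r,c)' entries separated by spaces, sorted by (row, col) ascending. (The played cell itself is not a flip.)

Answer: (4,2) (4,3)

Derivation:
Dir NW: first cell '.' (not opp) -> no flip
Dir N: first cell '.' (not opp) -> no flip
Dir NE: first cell 'B' (not opp) -> no flip
Dir W: first cell '.' (not opp) -> no flip
Dir E: opp run (4,2) (4,3) capped by B -> flip
Dir SW: first cell '.' (not opp) -> no flip
Dir S: first cell '.' (not opp) -> no flip
Dir SE: first cell '.' (not opp) -> no flip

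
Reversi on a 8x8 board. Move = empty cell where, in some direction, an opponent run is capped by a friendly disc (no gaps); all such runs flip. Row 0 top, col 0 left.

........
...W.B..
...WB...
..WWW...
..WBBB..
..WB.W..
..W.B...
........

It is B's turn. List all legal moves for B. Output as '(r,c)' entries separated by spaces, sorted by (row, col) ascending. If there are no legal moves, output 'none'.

(0,2): flips 1 -> legal
(0,3): flips 3 -> legal
(0,4): no bracket -> illegal
(1,2): flips 2 -> legal
(1,4): no bracket -> illegal
(2,1): flips 1 -> legal
(2,2): flips 2 -> legal
(2,5): flips 1 -> legal
(3,1): flips 1 -> legal
(3,5): no bracket -> illegal
(4,1): flips 1 -> legal
(4,6): flips 1 -> legal
(5,1): flips 3 -> legal
(5,4): no bracket -> illegal
(5,6): no bracket -> illegal
(6,1): flips 1 -> legal
(6,3): no bracket -> illegal
(6,5): flips 1 -> legal
(6,6): flips 1 -> legal
(7,1): flips 1 -> legal
(7,2): no bracket -> illegal
(7,3): no bracket -> illegal

Answer: (0,2) (0,3) (1,2) (2,1) (2,2) (2,5) (3,1) (4,1) (4,6) (5,1) (6,1) (6,5) (6,6) (7,1)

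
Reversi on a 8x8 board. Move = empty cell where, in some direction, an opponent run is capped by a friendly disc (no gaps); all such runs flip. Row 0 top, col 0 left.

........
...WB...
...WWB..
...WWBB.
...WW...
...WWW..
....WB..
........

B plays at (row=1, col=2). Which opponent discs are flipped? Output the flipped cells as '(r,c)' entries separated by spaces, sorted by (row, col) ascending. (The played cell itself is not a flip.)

Answer: (1,3)

Derivation:
Dir NW: first cell '.' (not opp) -> no flip
Dir N: first cell '.' (not opp) -> no flip
Dir NE: first cell '.' (not opp) -> no flip
Dir W: first cell '.' (not opp) -> no flip
Dir E: opp run (1,3) capped by B -> flip
Dir SW: first cell '.' (not opp) -> no flip
Dir S: first cell '.' (not opp) -> no flip
Dir SE: opp run (2,3) (3,4), next='.' -> no flip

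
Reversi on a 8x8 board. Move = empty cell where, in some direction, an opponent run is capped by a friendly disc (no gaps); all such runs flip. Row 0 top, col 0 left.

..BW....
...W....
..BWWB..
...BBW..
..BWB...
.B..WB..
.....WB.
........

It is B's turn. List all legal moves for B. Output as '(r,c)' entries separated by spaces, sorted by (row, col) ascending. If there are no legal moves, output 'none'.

Answer: (0,4) (1,2) (1,4) (1,5) (2,6) (3,6) (4,5) (4,6) (5,2) (5,3) (6,4) (7,5)

Derivation:
(0,4): flips 2 -> legal
(1,2): flips 1 -> legal
(1,4): flips 1 -> legal
(1,5): flips 1 -> legal
(2,6): flips 1 -> legal
(3,2): no bracket -> illegal
(3,6): flips 1 -> legal
(4,5): flips 1 -> legal
(4,6): flips 3 -> legal
(5,2): flips 1 -> legal
(5,3): flips 2 -> legal
(5,6): no bracket -> illegal
(6,3): no bracket -> illegal
(6,4): flips 2 -> legal
(7,4): no bracket -> illegal
(7,5): flips 1 -> legal
(7,6): no bracket -> illegal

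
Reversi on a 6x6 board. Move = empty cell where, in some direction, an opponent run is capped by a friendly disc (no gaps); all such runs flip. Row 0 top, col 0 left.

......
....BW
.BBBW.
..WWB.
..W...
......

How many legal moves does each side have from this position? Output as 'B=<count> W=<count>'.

Answer: B=6 W=9

Derivation:
-- B to move --
(0,4): no bracket -> illegal
(0,5): no bracket -> illegal
(1,3): no bracket -> illegal
(2,5): flips 1 -> legal
(3,1): flips 2 -> legal
(3,5): no bracket -> illegal
(4,1): flips 1 -> legal
(4,3): flips 2 -> legal
(4,4): flips 1 -> legal
(5,1): no bracket -> illegal
(5,2): flips 2 -> legal
(5,3): no bracket -> illegal
B mobility = 6
-- W to move --
(0,3): no bracket -> illegal
(0,4): flips 1 -> legal
(0,5): flips 2 -> legal
(1,0): flips 1 -> legal
(1,1): flips 1 -> legal
(1,2): flips 1 -> legal
(1,3): flips 2 -> legal
(2,0): flips 3 -> legal
(2,5): no bracket -> illegal
(3,0): no bracket -> illegal
(3,1): no bracket -> illegal
(3,5): flips 1 -> legal
(4,3): no bracket -> illegal
(4,4): flips 1 -> legal
(4,5): no bracket -> illegal
W mobility = 9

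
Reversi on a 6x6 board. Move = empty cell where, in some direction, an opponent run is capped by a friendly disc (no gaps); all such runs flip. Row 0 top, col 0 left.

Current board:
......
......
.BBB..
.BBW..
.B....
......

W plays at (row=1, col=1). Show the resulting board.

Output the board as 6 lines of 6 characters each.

Answer: ......
.W....
.BWB..
.BBW..
.B....
......

Derivation:
Place W at (1,1); scan 8 dirs for brackets.
Dir NW: first cell '.' (not opp) -> no flip
Dir N: first cell '.' (not opp) -> no flip
Dir NE: first cell '.' (not opp) -> no flip
Dir W: first cell '.' (not opp) -> no flip
Dir E: first cell '.' (not opp) -> no flip
Dir SW: first cell '.' (not opp) -> no flip
Dir S: opp run (2,1) (3,1) (4,1), next='.' -> no flip
Dir SE: opp run (2,2) capped by W -> flip
All flips: (2,2)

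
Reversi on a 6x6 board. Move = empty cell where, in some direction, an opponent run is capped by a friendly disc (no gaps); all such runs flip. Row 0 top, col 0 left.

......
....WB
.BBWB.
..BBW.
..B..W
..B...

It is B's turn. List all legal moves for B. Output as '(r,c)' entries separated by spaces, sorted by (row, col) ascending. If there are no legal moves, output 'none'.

Answer: (0,4) (0,5) (1,3) (3,5) (4,4)

Derivation:
(0,3): no bracket -> illegal
(0,4): flips 1 -> legal
(0,5): flips 2 -> legal
(1,2): no bracket -> illegal
(1,3): flips 2 -> legal
(2,5): no bracket -> illegal
(3,5): flips 1 -> legal
(4,3): no bracket -> illegal
(4,4): flips 1 -> legal
(5,4): no bracket -> illegal
(5,5): no bracket -> illegal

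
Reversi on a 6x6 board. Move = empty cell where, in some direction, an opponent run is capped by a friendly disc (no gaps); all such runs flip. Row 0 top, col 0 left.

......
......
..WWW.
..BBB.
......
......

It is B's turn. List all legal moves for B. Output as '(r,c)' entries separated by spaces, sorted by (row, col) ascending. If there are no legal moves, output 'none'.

(1,1): flips 1 -> legal
(1,2): flips 2 -> legal
(1,3): flips 1 -> legal
(1,4): flips 2 -> legal
(1,5): flips 1 -> legal
(2,1): no bracket -> illegal
(2,5): no bracket -> illegal
(3,1): no bracket -> illegal
(3,5): no bracket -> illegal

Answer: (1,1) (1,2) (1,3) (1,4) (1,5)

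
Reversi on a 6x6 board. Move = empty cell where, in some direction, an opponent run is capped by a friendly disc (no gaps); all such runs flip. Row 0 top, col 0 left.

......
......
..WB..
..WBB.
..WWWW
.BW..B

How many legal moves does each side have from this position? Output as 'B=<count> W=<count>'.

Answer: B=7 W=7

Derivation:
-- B to move --
(1,1): flips 1 -> legal
(1,2): no bracket -> illegal
(1,3): no bracket -> illegal
(2,1): flips 1 -> legal
(3,1): flips 1 -> legal
(3,5): flips 1 -> legal
(4,1): flips 1 -> legal
(5,3): flips 2 -> legal
(5,4): flips 1 -> legal
B mobility = 7
-- W to move --
(1,2): flips 2 -> legal
(1,3): flips 2 -> legal
(1,4): flips 1 -> legal
(2,4): flips 3 -> legal
(2,5): flips 1 -> legal
(3,5): flips 2 -> legal
(4,0): no bracket -> illegal
(4,1): no bracket -> illegal
(5,0): flips 1 -> legal
(5,4): no bracket -> illegal
W mobility = 7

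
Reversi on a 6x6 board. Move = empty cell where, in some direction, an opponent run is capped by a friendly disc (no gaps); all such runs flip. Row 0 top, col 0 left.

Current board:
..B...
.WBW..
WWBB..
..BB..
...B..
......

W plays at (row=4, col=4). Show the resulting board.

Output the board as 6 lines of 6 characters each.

Answer: ..B...
.WBW..
WWWB..
..BW..
...BW.
......

Derivation:
Place W at (4,4); scan 8 dirs for brackets.
Dir NW: opp run (3,3) (2,2) capped by W -> flip
Dir N: first cell '.' (not opp) -> no flip
Dir NE: first cell '.' (not opp) -> no flip
Dir W: opp run (4,3), next='.' -> no flip
Dir E: first cell '.' (not opp) -> no flip
Dir SW: first cell '.' (not opp) -> no flip
Dir S: first cell '.' (not opp) -> no flip
Dir SE: first cell '.' (not opp) -> no flip
All flips: (2,2) (3,3)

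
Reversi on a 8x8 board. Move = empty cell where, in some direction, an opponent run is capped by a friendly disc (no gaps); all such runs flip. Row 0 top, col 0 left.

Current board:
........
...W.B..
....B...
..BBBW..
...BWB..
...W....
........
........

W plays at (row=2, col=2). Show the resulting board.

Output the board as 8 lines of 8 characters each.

Answer: ........
...W.B..
..W.B...
..BWBW..
...BWB..
...W....
........
........

Derivation:
Place W at (2,2); scan 8 dirs for brackets.
Dir NW: first cell '.' (not opp) -> no flip
Dir N: first cell '.' (not opp) -> no flip
Dir NE: first cell 'W' (not opp) -> no flip
Dir W: first cell '.' (not opp) -> no flip
Dir E: first cell '.' (not opp) -> no flip
Dir SW: first cell '.' (not opp) -> no flip
Dir S: opp run (3,2), next='.' -> no flip
Dir SE: opp run (3,3) capped by W -> flip
All flips: (3,3)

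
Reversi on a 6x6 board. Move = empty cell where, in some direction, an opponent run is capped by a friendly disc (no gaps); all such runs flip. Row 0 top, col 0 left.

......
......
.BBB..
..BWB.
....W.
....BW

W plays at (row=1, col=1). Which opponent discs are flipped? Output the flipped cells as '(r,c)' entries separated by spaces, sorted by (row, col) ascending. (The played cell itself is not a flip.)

Answer: (2,2)

Derivation:
Dir NW: first cell '.' (not opp) -> no flip
Dir N: first cell '.' (not opp) -> no flip
Dir NE: first cell '.' (not opp) -> no flip
Dir W: first cell '.' (not opp) -> no flip
Dir E: first cell '.' (not opp) -> no flip
Dir SW: first cell '.' (not opp) -> no flip
Dir S: opp run (2,1), next='.' -> no flip
Dir SE: opp run (2,2) capped by W -> flip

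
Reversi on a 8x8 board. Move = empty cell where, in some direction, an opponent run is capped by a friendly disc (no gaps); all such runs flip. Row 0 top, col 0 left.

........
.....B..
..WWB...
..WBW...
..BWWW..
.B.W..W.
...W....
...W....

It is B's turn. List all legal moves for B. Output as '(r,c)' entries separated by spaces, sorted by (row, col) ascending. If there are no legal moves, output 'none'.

(1,1): flips 1 -> legal
(1,2): flips 2 -> legal
(1,3): flips 1 -> legal
(1,4): no bracket -> illegal
(2,1): flips 2 -> legal
(2,5): no bracket -> illegal
(3,1): flips 1 -> legal
(3,5): flips 1 -> legal
(3,6): no bracket -> illegal
(4,1): no bracket -> illegal
(4,6): flips 3 -> legal
(4,7): no bracket -> illegal
(5,2): no bracket -> illegal
(5,4): flips 2 -> legal
(5,5): flips 1 -> legal
(5,7): no bracket -> illegal
(6,2): no bracket -> illegal
(6,4): flips 1 -> legal
(6,5): no bracket -> illegal
(6,6): no bracket -> illegal
(6,7): no bracket -> illegal
(7,2): no bracket -> illegal
(7,4): no bracket -> illegal

Answer: (1,1) (1,2) (1,3) (2,1) (3,1) (3,5) (4,6) (5,4) (5,5) (6,4)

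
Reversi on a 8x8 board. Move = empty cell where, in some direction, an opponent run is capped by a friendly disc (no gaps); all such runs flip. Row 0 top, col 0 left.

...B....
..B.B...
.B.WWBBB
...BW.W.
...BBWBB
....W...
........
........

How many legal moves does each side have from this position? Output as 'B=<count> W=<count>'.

Answer: B=9 W=9

Derivation:
-- B to move --
(1,3): flips 1 -> legal
(1,5): flips 1 -> legal
(2,2): flips 2 -> legal
(3,2): flips 1 -> legal
(3,5): flips 1 -> legal
(3,7): no bracket -> illegal
(5,3): no bracket -> illegal
(5,5): no bracket -> illegal
(5,6): flips 3 -> legal
(6,3): flips 3 -> legal
(6,4): flips 1 -> legal
(6,5): flips 1 -> legal
B mobility = 9
-- W to move --
(0,1): flips 1 -> legal
(0,2): no bracket -> illegal
(0,4): flips 1 -> legal
(0,5): flips 1 -> legal
(1,0): no bracket -> illegal
(1,1): no bracket -> illegal
(1,3): no bracket -> illegal
(1,5): no bracket -> illegal
(1,6): flips 2 -> legal
(1,7): no bracket -> illegal
(2,0): no bracket -> illegal
(2,2): no bracket -> illegal
(3,0): no bracket -> illegal
(3,1): no bracket -> illegal
(3,2): flips 2 -> legal
(3,5): no bracket -> illegal
(3,7): no bracket -> illegal
(4,2): flips 3 -> legal
(5,2): flips 1 -> legal
(5,3): flips 2 -> legal
(5,5): no bracket -> illegal
(5,6): flips 1 -> legal
(5,7): no bracket -> illegal
W mobility = 9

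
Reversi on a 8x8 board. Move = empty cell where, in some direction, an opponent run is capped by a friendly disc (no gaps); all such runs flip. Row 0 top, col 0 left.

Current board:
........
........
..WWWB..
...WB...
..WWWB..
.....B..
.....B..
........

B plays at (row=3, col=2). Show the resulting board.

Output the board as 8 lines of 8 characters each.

Answer: ........
........
..WWWB..
..BBB...
..WWWB..
.....B..
.....B..
........

Derivation:
Place B at (3,2); scan 8 dirs for brackets.
Dir NW: first cell '.' (not opp) -> no flip
Dir N: opp run (2,2), next='.' -> no flip
Dir NE: opp run (2,3), next='.' -> no flip
Dir W: first cell '.' (not opp) -> no flip
Dir E: opp run (3,3) capped by B -> flip
Dir SW: first cell '.' (not opp) -> no flip
Dir S: opp run (4,2), next='.' -> no flip
Dir SE: opp run (4,3), next='.' -> no flip
All flips: (3,3)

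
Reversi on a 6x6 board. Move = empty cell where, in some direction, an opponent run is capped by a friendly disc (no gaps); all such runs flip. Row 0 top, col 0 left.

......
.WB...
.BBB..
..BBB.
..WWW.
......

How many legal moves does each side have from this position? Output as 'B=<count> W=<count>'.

-- B to move --
(0,0): flips 1 -> legal
(0,1): flips 1 -> legal
(0,2): no bracket -> illegal
(1,0): flips 1 -> legal
(2,0): no bracket -> illegal
(3,1): no bracket -> illegal
(3,5): no bracket -> illegal
(4,1): no bracket -> illegal
(4,5): no bracket -> illegal
(5,1): flips 1 -> legal
(5,2): flips 2 -> legal
(5,3): flips 1 -> legal
(5,4): flips 2 -> legal
(5,5): flips 1 -> legal
B mobility = 8
-- W to move --
(0,1): no bracket -> illegal
(0,2): flips 3 -> legal
(0,3): no bracket -> illegal
(1,0): flips 2 -> legal
(1,3): flips 3 -> legal
(1,4): no bracket -> illegal
(2,0): no bracket -> illegal
(2,4): flips 2 -> legal
(2,5): flips 1 -> legal
(3,0): no bracket -> illegal
(3,1): flips 1 -> legal
(3,5): no bracket -> illegal
(4,1): no bracket -> illegal
(4,5): no bracket -> illegal
W mobility = 6

Answer: B=8 W=6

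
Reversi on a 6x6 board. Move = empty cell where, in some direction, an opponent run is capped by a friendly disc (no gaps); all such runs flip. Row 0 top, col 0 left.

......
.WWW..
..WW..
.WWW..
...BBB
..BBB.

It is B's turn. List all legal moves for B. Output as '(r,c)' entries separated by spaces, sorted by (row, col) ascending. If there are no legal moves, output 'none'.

(0,0): flips 3 -> legal
(0,1): no bracket -> illegal
(0,2): no bracket -> illegal
(0,3): flips 3 -> legal
(0,4): no bracket -> illegal
(1,0): no bracket -> illegal
(1,4): no bracket -> illegal
(2,0): no bracket -> illegal
(2,1): flips 1 -> legal
(2,4): no bracket -> illegal
(3,0): no bracket -> illegal
(3,4): no bracket -> illegal
(4,0): no bracket -> illegal
(4,1): no bracket -> illegal
(4,2): no bracket -> illegal

Answer: (0,0) (0,3) (2,1)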